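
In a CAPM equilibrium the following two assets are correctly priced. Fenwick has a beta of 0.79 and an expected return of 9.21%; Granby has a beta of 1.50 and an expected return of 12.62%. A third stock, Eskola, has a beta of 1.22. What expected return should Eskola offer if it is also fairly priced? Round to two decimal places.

11.28%

MRP (SML slope) = (12.62% − 9.21%) / (1.50 − 0.79) = 3.41% / 0.71 = 4.8028%
R_f (intercept) = 9.21% − 0.79 × 4.8028% = 5.4158%
E(R_Eskola) = R_f + β × MRP = 5.4158% + 1.22 × 4.8028% = 11.28%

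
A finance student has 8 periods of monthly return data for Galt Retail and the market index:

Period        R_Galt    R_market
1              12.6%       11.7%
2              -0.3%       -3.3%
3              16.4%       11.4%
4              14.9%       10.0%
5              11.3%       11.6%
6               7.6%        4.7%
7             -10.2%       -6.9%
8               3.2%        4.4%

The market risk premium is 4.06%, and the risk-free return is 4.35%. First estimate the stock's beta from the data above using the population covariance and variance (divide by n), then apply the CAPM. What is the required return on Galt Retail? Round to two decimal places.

Mean R_i = (12.6 − 0.3 + 16.4 + 14.9 + 11.3 + 7.6 − 10.2 + 3.2) / 8 = 6.9375%
Mean R_m = (11.7 − 3.3 + 11.4 + 10.0 + 11.6 + 4.7 − 6.9 + 4.4) / 8 = 5.4500%
Σ(R_i − R̄_i)(R_m − R̄_m) = 433.1550  ⇒  Cov = 433.1550 / 8 = 54.1444
Σ(R_m − R̄_m)² = 363.7400  ⇒  Var(R_m) = 363.7400 / 8 = 45.4675
β = Cov / Var(R_m) = 54.1444 / 45.4675 = 1.1908
E(R) = R_f + β × MRP = 4.35% + 1.1908 × 4.06% = 9.18%

9.18%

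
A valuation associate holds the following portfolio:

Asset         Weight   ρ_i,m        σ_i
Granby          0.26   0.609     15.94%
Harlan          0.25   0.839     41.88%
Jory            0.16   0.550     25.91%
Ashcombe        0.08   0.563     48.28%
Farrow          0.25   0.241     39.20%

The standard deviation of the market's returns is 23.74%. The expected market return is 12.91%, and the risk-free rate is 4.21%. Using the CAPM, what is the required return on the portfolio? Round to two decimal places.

10.85%

β_Granby = 0.609 × 15.94% / 23.74% = 0.4089
β_Harlan = 0.839 × 41.88% / 23.74% = 1.4801
β_Jory = 0.550 × 25.91% / 23.74% = 0.6003
β_Ashcombe = 0.563 × 48.28% / 23.74% = 1.1450
β_Farrow = 0.241 × 39.20% / 23.74% = 0.3979
β_P = Σ w_i β_i = 0.26×0.4089 + 0.25×1.4801 + 0.16×0.6003 + 0.08×1.1450 + 0.25×0.3979 = 0.7635
MRP = 12.91% − 4.21% = 8.70%
E(R_P) = R_f + β_P × MRP = 4.21% + 0.7635 × 8.70% = 10.85%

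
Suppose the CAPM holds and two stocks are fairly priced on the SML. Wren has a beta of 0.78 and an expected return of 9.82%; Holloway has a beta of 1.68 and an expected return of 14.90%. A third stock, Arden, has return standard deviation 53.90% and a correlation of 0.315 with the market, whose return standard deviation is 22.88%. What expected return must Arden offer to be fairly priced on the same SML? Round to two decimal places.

MRP = (14.90% − 9.82%) / (1.68 − 0.78) = 5.6444%
R_f = 9.82% − 0.78 × 5.6444% = 5.4174%
β_Arden = ρ·σ_i/σ_m = 0.315 × 53.90 / 22.88 = 0.7421
E(R_Arden) = R_f + β × MRP = 5.4174% + 0.7421 × 5.6444% = 9.61%

9.61%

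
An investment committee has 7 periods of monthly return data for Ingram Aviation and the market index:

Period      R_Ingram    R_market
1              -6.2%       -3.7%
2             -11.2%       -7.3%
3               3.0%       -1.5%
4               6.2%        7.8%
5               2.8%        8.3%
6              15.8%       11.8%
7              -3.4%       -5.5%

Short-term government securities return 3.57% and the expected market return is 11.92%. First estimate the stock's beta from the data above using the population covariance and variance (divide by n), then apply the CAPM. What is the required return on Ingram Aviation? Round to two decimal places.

12.22%

Mean R_i = (-6.2 − 11.2 + 3.0 + 6.2 + 2.8 + 15.8 − 3.4) / 7 = 1.0000%
Mean R_m = (-3.7 − 7.3 − 1.5 + 7.8 + 8.3 + 11.8 − 5.5) / 7 = 1.4143%
Σ(R_i − R̄_i)(R_m − R̄_m) = 367.0400  ⇒  Cov = 367.0400 / 7 = 52.4343
Σ(R_m − R̄_m)² = 354.4486  ⇒  Var(R_m) = 354.4486 / 7 = 50.6355
β = Cov / Var(R_m) = 52.4343 / 50.6355 = 1.0355
MRP = 11.92% − 3.57% = 8.35%
E(R) = R_f + β × MRP = 3.57% + 1.0355 × 8.35% = 12.22%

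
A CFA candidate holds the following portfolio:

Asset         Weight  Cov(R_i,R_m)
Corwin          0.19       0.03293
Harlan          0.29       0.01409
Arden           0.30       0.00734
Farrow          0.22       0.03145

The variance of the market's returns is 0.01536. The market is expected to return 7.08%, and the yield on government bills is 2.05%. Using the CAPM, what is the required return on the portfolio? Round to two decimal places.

8.42%

β_Corwin = 0.03293 / 0.01536 = 2.1439
β_Harlan = 0.01409 / 0.01536 = 0.9173
β_Arden = 0.00734 / 0.01536 = 0.4779
β_Farrow = 0.03145 / 0.01536 = 2.0475
β_P = Σ w_i β_i = 0.19×2.1439 + 0.29×0.9173 + 0.30×0.4779 + 0.22×2.0475 = 1.2672
MRP = 7.08% − 2.05% = 5.03%
E(R_P) = R_f + β_P × MRP = 2.05% + 1.2672 × 5.03% = 8.42%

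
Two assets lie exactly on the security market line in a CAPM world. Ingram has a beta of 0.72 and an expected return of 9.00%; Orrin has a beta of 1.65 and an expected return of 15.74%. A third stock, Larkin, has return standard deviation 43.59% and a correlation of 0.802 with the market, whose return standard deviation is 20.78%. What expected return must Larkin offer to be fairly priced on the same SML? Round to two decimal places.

15.97%

MRP = (15.74% − 9.00%) / (1.65 − 0.72) = 7.2473%
R_f = 9.00% − 0.72 × 7.2473% = 3.7819%
β_Larkin = ρ·σ_i/σ_m = 0.802 × 43.59 / 20.78 = 1.6823
E(R_Larkin) = R_f + β × MRP = 3.7819% + 1.6823 × 7.2473% = 15.97%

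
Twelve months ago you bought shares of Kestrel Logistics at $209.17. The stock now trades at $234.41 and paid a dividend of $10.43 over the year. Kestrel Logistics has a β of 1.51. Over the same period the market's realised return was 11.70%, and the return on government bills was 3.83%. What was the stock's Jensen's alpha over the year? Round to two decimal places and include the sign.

+1.34%

Realised HPR = (P1 + D1 − P0) / P0 = (234.41 + 10.43 − 209.17) / 209.17 = 35.67 / 209.17 = 17.0531%
MRP = 11.70% − 3.83% = 7.87%
CAPM required = R_f + β·MRP = 3.83% + 1.51 × 7.87% = 15.7137%
α = realised − required = 17.0531% − 15.7137% = +1.34%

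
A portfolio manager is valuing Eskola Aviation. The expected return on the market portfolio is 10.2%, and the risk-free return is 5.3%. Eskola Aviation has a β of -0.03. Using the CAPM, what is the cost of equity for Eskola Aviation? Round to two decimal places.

5.15%

Market risk premium = E(R_m) − R_f = 10.2% − 5.3% = 4.90%
E(R) = R_f + β × MRP = 5.3% + -0.03 × 4.9% = 5.15%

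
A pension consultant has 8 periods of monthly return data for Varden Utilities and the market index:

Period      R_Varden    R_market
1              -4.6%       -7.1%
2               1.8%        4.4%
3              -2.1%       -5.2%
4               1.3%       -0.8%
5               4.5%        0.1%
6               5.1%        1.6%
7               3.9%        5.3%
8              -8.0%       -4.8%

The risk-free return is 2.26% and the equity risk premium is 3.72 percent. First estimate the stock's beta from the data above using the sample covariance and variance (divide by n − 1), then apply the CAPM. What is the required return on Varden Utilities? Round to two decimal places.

5.31%

Mean R_i = (-4.6 + 1.8 − 2.1 + 1.3 + 4.5 + 5.1 + 3.9 − 8.0) / 8 = 0.2375%
Mean R_m = (-7.1 + 4.4 − 5.2 − 0.8 + 0.1 + 1.6 + 5.3 − 4.8) / 8 = -0.8125%
Σ(R_i − R̄_i)(R_m − R̄_m) = 119.6838  ⇒  Cov = 119.6838 / 7 = 17.0977
Σ(R_m − R̄_m)² = 145.8688  ⇒  Var(R_m) = 145.8688 / 7 = 20.8384
β = Cov / Var(R_m) = 17.0977 / 20.8384 = 0.8205
E(R) = R_f + β × MRP = 2.26% + 0.8205 × 3.72% = 5.31%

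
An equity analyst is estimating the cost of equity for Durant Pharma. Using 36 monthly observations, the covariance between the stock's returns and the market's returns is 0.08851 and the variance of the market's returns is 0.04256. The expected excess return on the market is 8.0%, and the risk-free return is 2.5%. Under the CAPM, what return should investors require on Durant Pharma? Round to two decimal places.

19.14%

β = Cov(R_i, R_m) / Var(R_m) = 0.08851 / 0.04256 = 2.0797
E(R) = R_f + β × MRP = 2.5% + 2.0797 × 8.0% = 19.14%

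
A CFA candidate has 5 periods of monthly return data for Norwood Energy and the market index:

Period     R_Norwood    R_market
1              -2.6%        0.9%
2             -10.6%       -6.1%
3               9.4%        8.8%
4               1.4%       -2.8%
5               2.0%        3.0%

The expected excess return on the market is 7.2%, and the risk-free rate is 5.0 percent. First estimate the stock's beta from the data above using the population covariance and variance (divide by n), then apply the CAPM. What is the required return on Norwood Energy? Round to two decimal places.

13.20%

Mean R_i = (-2.6 − 10.6 + 9.4 + 1.4 + 2.0) / 5 = -0.0800%
Mean R_m = (0.9 − 6.1 + 8.8 − 2.8 + 3.0) / 5 = 0.7600%
Σ(R_i − R̄_i)(R_m − R̄_m) = 147.4240  ⇒  Cov = 147.4240 / 5 = 29.4848
Σ(R_m − R̄_m)² = 129.4120  ⇒  Var(R_m) = 129.4120 / 5 = 25.8824
β = Cov / Var(R_m) = 29.4848 / 25.8824 = 1.1392
E(R) = R_f + β × MRP = 5.0% + 1.1392 × 7.2% = 13.20%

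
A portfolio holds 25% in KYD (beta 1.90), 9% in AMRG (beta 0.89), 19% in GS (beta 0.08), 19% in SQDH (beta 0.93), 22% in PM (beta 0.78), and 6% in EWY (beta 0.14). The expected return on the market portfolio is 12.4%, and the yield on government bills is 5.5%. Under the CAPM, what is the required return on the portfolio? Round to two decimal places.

β_P = Σ w_i β_i = 0.25×1.90 + 0.09×0.89 + 0.19×0.08 + 0.19×0.93 + 0.22×0.78 + 0.06×0.14 = 0.9270
MRP = 12.4% − 5.5% = 6.90%
E(R_P) = R_f + β_P × MRP = 5.5% + 0.9270 × 6.9% = 11.90%

11.90%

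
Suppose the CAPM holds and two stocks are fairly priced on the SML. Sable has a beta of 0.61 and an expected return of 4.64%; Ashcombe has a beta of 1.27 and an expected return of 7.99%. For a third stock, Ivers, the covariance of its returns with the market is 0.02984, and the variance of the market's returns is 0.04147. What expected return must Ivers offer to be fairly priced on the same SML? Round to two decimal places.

5.20%

MRP = (7.99% − 4.64%) / (1.27 − 0.61) = 5.0758%
R_f = 4.64% − 0.61 × 5.0758% = 1.5438%
β_Ivers = Cov / Var(R_m) = 0.02984 / 0.04147 = 0.7196
E(R_Ivers) = R_f + β × MRP = 1.5438% + 0.7196 × 5.0758% = 5.20%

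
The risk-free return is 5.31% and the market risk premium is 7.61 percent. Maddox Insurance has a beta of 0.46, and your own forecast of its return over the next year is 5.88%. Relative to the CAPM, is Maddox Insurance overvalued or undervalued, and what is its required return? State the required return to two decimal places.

Required return = R_f + β·MRP = 5.31% + 0.46 × 7.61% = 8.81%
Forecast 5.88% < required 8.81% → the stock plots below the SML → overvalued.

Overvalued; required return 8.81%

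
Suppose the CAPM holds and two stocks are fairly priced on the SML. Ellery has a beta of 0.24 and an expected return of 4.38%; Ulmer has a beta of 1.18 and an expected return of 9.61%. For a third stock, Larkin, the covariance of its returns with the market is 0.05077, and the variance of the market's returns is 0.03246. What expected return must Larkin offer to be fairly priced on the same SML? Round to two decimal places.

MRP = (9.61% − 4.38%) / (1.18 − 0.24) = 5.5638%
R_f = 4.38% − 0.24 × 5.5638% = 3.0447%
β_Larkin = Cov / Var(R_m) = 0.05077 / 0.03246 = 1.5641
E(R_Larkin) = R_f + β × MRP = 3.0447% + 1.5641 × 5.5638% = 11.75%

11.75%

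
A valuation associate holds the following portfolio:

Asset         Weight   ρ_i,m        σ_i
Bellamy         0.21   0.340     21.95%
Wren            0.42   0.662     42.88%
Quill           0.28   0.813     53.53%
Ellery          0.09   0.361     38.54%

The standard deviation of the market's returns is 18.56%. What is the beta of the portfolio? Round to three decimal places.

1.451

β_Bellamy = 0.340 × 21.95% / 18.56% = 0.4021
β_Wren = 0.662 × 42.88% / 18.56% = 1.5294
β_Quill = 0.813 × 53.53% / 18.56% = 2.3448
β_Ellery = 0.361 × 38.54% / 18.56% = 0.7496
β_P = Σ w_i β_i = 0.21×0.4021 + 0.42×1.5294 + 0.28×2.3448 + 0.09×0.7496 = 1.4508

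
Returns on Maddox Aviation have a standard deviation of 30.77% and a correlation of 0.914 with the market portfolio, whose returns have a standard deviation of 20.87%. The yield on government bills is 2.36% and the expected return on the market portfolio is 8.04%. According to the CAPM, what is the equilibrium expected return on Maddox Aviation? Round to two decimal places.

10.01%

β = ρ × σ_i / σ_m = 0.914 × 30.77% / 20.87% = 1.3476
MRP = 8.04% − 2.36% = 5.68%
E(R) = 2.36% + 1.3476 × 5.68% = 10.01%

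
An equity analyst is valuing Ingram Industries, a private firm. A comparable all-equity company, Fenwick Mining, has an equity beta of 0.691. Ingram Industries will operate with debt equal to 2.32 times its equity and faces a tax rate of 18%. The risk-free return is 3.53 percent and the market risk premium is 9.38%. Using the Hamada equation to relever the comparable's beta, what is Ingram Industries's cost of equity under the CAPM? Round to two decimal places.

22.34%

β_L = β_U × [1 + (1 − t)(D/E)] = 0.691 × [1 + (1 − 0.18) × 2.32]
    = 0.691 × [1 + 0.82 × 2.32] = 0.691 × 2.9024 = 2.0056
E(R) = R_f + β_L × MRP = 3.53% + 2.0056 × 9.38% = 22.34%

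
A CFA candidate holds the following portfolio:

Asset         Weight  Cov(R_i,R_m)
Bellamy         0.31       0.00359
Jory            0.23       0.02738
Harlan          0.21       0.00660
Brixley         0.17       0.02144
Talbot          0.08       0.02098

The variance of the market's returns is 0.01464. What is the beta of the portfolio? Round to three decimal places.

β_Bellamy = 0.00359 / 0.01464 = 0.2452
β_Jory = 0.02738 / 0.01464 = 1.8702
β_Harlan = 0.00660 / 0.01464 = 0.4508
β_Brixley = 0.02144 / 0.01464 = 1.4645
β_Talbot = 0.02098 / 0.01464 = 1.4331
β_P = Σ w_i β_i = 0.31×0.2452 + 0.23×1.8702 + 0.21×0.4508 + 0.17×1.4645 + 0.08×1.4331 = 0.9644

0.964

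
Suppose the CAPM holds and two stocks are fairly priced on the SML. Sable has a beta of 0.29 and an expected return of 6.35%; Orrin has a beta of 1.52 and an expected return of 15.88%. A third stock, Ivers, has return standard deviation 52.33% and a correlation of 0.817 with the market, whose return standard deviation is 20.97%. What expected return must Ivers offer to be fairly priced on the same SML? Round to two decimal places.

MRP = (15.88% − 6.35%) / (1.52 − 0.29) = 7.7480%
R_f = 6.35% − 0.29 × 7.7480% = 4.1031%
β_Ivers = ρ·σ_i/σ_m = 0.817 × 52.33 / 20.97 = 2.0388
E(R_Ivers) = R_f + β × MRP = 4.1031% + 2.0388 × 7.7480% = 19.90%

19.90%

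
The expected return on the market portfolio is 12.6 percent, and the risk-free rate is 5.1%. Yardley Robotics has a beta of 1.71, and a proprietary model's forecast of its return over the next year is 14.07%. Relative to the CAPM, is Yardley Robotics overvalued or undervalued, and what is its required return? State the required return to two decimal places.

MRP = 12.6% − 5.1% = 7.50%
Required return = R_f + β·MRP = 5.1% + 1.71 × 7.5% = 17.93%
Forecast 14.07% < required 17.93% → the stock plots below the SML → overvalued.

Overvalued; required return 17.93%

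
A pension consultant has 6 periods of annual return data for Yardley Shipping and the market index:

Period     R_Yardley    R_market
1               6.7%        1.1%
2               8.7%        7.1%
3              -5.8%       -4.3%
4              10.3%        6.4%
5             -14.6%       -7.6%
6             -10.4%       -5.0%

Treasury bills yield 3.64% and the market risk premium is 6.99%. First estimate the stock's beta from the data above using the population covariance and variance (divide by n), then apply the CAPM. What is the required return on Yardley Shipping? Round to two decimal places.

15.27%

Mean R_i = (6.7 + 8.7 − 5.8 + 10.3 − 14.6 − 10.4) / 6 = -0.8500%
Mean R_m = (1.1 + 7.1 − 4.3 + 6.4 − 7.6 − 5.0) / 6 = -0.3833%
Σ(R_i − R̄_i)(R_m − R̄_m) = 321.0050  ⇒  Cov = 321.0050 / 6 = 53.5008
Σ(R_m − R̄_m)² = 192.9483  ⇒  Var(R_m) = 192.9483 / 6 = 32.1581
β = Cov / Var(R_m) = 53.5008 / 32.1581 = 1.6637
E(R) = R_f + β × MRP = 3.64% + 1.6637 × 6.99% = 15.27%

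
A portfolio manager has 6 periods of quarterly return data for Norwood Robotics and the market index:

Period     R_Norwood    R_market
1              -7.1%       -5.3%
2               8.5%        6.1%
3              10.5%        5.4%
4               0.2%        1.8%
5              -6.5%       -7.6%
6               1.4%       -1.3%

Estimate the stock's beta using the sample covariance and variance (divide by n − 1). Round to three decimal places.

1.243

Mean R_i = (-7.1 + 8.5 + 10.5 + 0.2 − 6.5 + 1.4) / 6 = 1.1667%
Mean R_m = (-5.3 + 6.1 + 5.4 + 1.8 − 7.6 − 1.3) / 6 = -0.1500%
Σ(R_i − R̄_i)(R_m − R̄_m) = 195.1700  ⇒  Cov = 195.1700 / 5 = 39.0340
Σ(R_m − R̄_m)² = 157.0150  ⇒  Var(R_m) = 157.0150 / 5 = 31.4030
β = Cov / Var(R_m) = 39.0340 / 31.4030 = 1.2430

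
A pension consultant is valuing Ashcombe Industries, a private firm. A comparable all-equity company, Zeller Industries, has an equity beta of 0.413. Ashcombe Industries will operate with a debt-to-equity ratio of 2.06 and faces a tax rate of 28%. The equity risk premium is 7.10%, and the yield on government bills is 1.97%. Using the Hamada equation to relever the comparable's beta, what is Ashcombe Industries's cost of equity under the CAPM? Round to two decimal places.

β_L = β_U × [1 + (1 − t)(D/E)] = 0.413 × [1 + (1 − 0.28) × 2.06]
    = 0.413 × [1 + 0.72 × 2.06] = 0.413 × 2.4832 = 1.0256
E(R) = R_f + β_L × MRP = 1.97% + 1.0256 × 7.10% = 9.25%

9.25%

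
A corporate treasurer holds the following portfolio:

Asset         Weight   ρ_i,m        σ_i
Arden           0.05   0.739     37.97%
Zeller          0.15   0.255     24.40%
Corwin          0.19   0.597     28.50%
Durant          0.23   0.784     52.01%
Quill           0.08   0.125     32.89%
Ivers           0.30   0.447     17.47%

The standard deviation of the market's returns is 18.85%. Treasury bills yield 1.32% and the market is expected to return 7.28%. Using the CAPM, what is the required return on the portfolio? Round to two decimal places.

β_Arden = 0.739 × 37.97% / 18.85% = 1.4886
β_Zeller = 0.255 × 24.40% / 18.85% = 0.3301
β_Corwin = 0.597 × 28.50% / 18.85% = 0.9026
β_Durant = 0.784 × 52.01% / 18.85% = 2.1632
β_Quill = 0.125 × 32.89% / 18.85% = 0.2181
β_Ivers = 0.447 × 17.47% / 18.85% = 0.4143
β_P = Σ w_i β_i = 0.05×1.4886 + 0.15×0.3301 + 0.19×0.9026 + 0.23×2.1632 + 0.08×0.2181 + 0.30×0.4143 = 0.9347
MRP = 7.28% − 1.32% = 5.96%
E(R_P) = R_f + β_P × MRP = 1.32% + 0.9347 × 5.96% = 6.89%

6.89%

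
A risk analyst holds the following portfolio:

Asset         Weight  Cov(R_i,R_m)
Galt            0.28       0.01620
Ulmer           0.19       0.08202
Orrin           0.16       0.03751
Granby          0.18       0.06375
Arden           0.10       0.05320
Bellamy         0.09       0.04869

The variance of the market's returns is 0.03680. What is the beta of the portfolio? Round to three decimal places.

β_Galt = 0.01620 / 0.03680 = 0.4402
β_Ulmer = 0.08202 / 0.03680 = 2.2288
β_Orrin = 0.03751 / 0.03680 = 1.0193
β_Granby = 0.06375 / 0.03680 = 1.7323
β_Arden = 0.05320 / 0.03680 = 1.4457
β_Bellamy = 0.04869 / 0.03680 = 1.3231
β_P = Σ w_i β_i = 0.28×0.4402 + 0.19×2.2288 + 0.16×1.0193 + 0.18×1.7323 + 0.10×1.4457 + 0.09×1.3231 = 1.2853

1.285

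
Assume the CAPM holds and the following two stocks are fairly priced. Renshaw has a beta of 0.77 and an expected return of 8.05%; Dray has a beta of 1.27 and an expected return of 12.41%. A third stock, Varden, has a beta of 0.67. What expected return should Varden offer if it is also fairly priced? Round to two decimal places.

MRP (SML slope) = (12.41% − 8.05%) / (1.27 − 0.77) = 4.36% / 0.50 = 8.7200%
R_f (intercept) = 8.05% − 0.77 × 8.7200% = 1.3356%
E(R_Varden) = R_f + β × MRP = 1.3356% + 0.67 × 8.7200% = 7.18%

7.18%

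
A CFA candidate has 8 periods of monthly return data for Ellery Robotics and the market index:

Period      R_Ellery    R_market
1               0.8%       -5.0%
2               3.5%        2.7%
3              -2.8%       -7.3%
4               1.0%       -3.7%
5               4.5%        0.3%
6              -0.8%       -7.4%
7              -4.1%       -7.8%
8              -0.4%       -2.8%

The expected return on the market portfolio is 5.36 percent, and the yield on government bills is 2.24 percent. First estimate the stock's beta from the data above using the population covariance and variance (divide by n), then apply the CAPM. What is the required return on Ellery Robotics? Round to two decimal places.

Mean R_i = (0.8 + 3.5 − 2.8 + 1.0 + 4.5 − 0.8 − 4.1 − 0.4) / 8 = 0.2125%
Mean R_m = (-5.0 + 2.7 − 7.3 − 3.7 + 0.3 − 7.4 − 7.8 − 2.8) / 8 = -3.8750%
Σ(R_i − R̄_i)(R_m − R̄_m) = 69.1475  ⇒  Cov = 69.1475 / 8 = 8.6434
Σ(R_m − R̄_m)² = 102.6750  ⇒  Var(R_m) = 102.6750 / 8 = 12.8344
β = Cov / Var(R_m) = 8.6434 / 12.8344 = 0.6735
MRP = 5.36% − 2.24% = 3.12%
E(R) = R_f + β × MRP = 2.24% + 0.6735 × 3.12% = 4.34%

4.34%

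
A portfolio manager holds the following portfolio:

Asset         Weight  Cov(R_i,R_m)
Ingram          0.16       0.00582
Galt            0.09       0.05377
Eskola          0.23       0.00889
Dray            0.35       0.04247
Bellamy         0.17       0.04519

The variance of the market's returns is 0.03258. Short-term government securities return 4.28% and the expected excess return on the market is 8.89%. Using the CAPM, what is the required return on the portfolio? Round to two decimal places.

β_Ingram = 0.00582 / 0.03258 = 0.1786
β_Galt = 0.05377 / 0.03258 = 1.6504
β_Eskola = 0.00889 / 0.03258 = 0.2729
β_Dray = 0.04247 / 0.03258 = 1.3036
β_Bellamy = 0.04519 / 0.03258 = 1.3870
β_P = Σ w_i β_i = 0.16×0.1786 + 0.09×1.6504 + 0.23×0.2729 + 0.35×1.3036 + 0.17×1.3870 = 0.9319
E(R_P) = R_f + β_P × MRP = 4.28% + 0.9319 × 8.89% = 12.56%

12.56%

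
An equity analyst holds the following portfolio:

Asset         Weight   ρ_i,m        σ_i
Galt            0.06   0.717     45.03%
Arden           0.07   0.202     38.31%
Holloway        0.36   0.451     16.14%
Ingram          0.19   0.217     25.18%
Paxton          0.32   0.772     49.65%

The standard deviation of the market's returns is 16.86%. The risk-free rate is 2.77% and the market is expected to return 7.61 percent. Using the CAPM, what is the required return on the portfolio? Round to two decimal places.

8.05%

β_Galt = 0.717 × 45.03% / 16.86% = 1.9150
β_Arden = 0.202 × 38.31% / 16.86% = 0.4590
β_Holloway = 0.451 × 16.14% / 16.86% = 0.4317
β_Ingram = 0.217 × 25.18% / 16.86% = 0.3241
β_Paxton = 0.772 × 49.65% / 16.86% = 2.2734
β_P = Σ w_i β_i = 0.06×1.9150 + 0.07×0.4590 + 0.36×0.4317 + 0.19×0.3241 + 0.32×2.2734 = 1.0915
MRP = 7.61% − 2.77% = 4.84%
E(R_P) = R_f + β_P × MRP = 2.77% + 1.0915 × 4.84% = 8.05%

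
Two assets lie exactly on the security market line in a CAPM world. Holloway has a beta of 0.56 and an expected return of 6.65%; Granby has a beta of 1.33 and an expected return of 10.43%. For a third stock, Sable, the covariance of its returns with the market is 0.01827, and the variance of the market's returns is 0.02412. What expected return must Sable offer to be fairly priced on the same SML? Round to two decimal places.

7.62%

MRP = (10.43% − 6.65%) / (1.33 − 0.56) = 4.9091%
R_f = 6.65% − 0.56 × 4.9091% = 3.9009%
β_Sable = Cov / Var(R_m) = 0.01827 / 0.02412 = 0.7575
E(R_Sable) = R_f + β × MRP = 3.9009% + 0.7575 × 4.9091% = 7.62%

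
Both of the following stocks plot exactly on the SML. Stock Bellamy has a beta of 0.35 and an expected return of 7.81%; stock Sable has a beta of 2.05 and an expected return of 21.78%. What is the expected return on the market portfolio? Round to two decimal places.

13.15%

Both satisfy E(R) = R_f + β·MRP, so the slope of the SML is
MRP = (21.78% − 7.81%) / (2.05 − 0.35) = 13.97% / 1.70 = 8.2176%
R_f = E(R_Bellamy) − β_Bellamy·MRP = 7.81% − 0.35 × 8.2176% = 4.9338%
E(R_m) = R_f + MRP = 4.9338% + 8.2176% = 13.15%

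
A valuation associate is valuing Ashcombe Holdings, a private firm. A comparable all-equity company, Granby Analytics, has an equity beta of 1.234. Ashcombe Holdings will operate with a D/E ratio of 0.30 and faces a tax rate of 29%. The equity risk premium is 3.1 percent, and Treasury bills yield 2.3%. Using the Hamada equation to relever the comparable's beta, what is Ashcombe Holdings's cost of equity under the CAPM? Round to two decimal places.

6.94%

β_L = β_U × [1 + (1 − t)(D/E)] = 1.234 × [1 + (1 − 0.29) × 0.30]
    = 1.234 × [1 + 0.71 × 0.30] = 1.234 × 1.2130 = 1.4968
E(R) = R_f + β_L × MRP = 2.3% + 1.4968 × 3.1% = 6.94%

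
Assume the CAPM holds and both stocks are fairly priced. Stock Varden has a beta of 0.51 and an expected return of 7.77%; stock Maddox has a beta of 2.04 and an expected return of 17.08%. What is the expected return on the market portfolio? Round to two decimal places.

Both satisfy E(R) = R_f + β·MRP, so the slope of the SML is
MRP = (17.08% − 7.77%) / (2.04 − 0.51) = 9.31% / 1.53 = 6.0850%
R_f = E(R_Varden) − β_Varden·MRP = 7.77% − 0.51 × 6.0850% = 4.6667%
E(R_m) = R_f + MRP = 4.6667% + 6.0850% = 10.75%

10.75%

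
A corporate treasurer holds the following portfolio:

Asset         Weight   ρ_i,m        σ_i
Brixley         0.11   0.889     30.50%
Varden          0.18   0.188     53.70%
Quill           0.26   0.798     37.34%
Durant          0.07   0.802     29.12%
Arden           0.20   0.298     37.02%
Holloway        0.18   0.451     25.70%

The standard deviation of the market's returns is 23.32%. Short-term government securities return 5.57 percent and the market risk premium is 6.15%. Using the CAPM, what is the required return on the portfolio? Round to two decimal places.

10.44%

β_Brixley = 0.889 × 30.50% / 23.32% = 1.1627
β_Varden = 0.188 × 53.70% / 23.32% = 0.4329
β_Quill = 0.798 × 37.34% / 23.32% = 1.2778
β_Durant = 0.802 × 29.12% / 23.32% = 1.0015
β_Arden = 0.298 × 37.02% / 23.32% = 0.4731
β_Holloway = 0.451 × 25.70% / 23.32% = 0.4970
β_P = Σ w_i β_i = 0.11×1.1627 + 0.18×0.4329 + 0.26×1.2778 + 0.07×1.0015 + 0.20×0.4731 + 0.18×0.4970 = 0.7922
E(R_P) = R_f + β_P × MRP = 5.57% + 0.7922 × 6.15% = 10.44%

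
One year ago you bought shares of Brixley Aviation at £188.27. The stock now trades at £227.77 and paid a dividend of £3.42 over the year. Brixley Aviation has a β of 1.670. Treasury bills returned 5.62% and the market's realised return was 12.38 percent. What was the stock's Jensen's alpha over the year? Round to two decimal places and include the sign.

+5.89%

Realised HPR = (P1 + D1 − P0) / P0 = (227.77 + 3.42 − 188.27) / 188.27 = 42.92 / 188.27 = 22.7970%
MRP = 12.38% − 5.62% = 6.76%
CAPM required = R_f + β·MRP = 5.62% + 1.670 × 6.76% = 16.90920%
α = realised − required = 22.7970% − 16.90920% = +5.89%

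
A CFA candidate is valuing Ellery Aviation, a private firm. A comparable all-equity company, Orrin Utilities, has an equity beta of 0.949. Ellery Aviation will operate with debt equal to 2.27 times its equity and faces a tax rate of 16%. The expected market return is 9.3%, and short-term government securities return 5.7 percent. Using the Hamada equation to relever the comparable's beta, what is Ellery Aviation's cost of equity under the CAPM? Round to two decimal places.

β_L = β_U × [1 + (1 − t)(D/E)] = 0.949 × [1 + (1 − 0.16) × 2.27]
    = 0.949 × [1 + 0.84 × 2.27] = 0.949 × 2.9068 = 2.7586
MRP = 9.3% − 5.7% = 3.60%
E(R) = R_f + β_L × MRP = 5.7% + 2.7586 × 3.6% = 15.63%

15.63%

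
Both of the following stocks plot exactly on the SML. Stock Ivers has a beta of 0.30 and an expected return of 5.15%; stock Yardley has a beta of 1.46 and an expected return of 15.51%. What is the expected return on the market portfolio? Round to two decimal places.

Both satisfy E(R) = R_f + β·MRP, so the slope of the SML is
MRP = (15.51% − 5.15%) / (1.46 − 0.30) = 10.36% / 1.16 = 8.9310%
R_f = E(R_Ivers) − β_Ivers·MRP = 5.15% − 0.30 × 8.9310% = 2.4707%
E(R_m) = R_f + MRP = 2.4707% + 8.9310% = 11.40%

11.40%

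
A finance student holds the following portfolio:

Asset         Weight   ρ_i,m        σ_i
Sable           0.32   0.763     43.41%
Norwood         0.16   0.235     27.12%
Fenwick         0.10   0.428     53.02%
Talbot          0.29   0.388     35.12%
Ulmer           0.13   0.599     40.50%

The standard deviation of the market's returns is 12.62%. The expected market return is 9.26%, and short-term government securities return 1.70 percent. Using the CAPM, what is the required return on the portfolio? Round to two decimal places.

β_Sable = 0.763 × 43.41% / 12.62% = 2.6246
β_Norwood = 0.235 × 27.12% / 12.62% = 0.5050
β_Fenwick = 0.428 × 53.02% / 12.62% = 1.7981
β_Talbot = 0.388 × 35.12% / 12.62% = 1.0798
β_Ulmer = 0.599 × 40.50% / 12.62% = 1.9223
β_P = Σ w_i β_i = 0.32×2.6246 + 0.16×0.5050 + 0.10×1.7981 + 0.29×1.0798 + 0.13×1.9223 = 1.6635
MRP = 9.26% − 1.70% = 7.56%
E(R_P) = R_f + β_P × MRP = 1.70% + 1.6635 × 7.56% = 14.28%

14.28%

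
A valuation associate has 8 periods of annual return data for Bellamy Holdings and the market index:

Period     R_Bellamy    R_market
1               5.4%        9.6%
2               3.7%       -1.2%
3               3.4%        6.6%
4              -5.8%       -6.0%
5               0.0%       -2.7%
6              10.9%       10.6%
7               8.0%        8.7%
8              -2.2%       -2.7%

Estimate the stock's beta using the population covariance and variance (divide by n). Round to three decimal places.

0.737

Mean R_i = (5.4 + 3.7 + 3.4 − 5.8 + 0.0 + 10.9 + 8.0 − 2.2) / 8 = 2.9250%
Mean R_m = (9.6 − 1.2 + 6.6 − 6.0 − 2.7 + 10.6 + 8.7 − 2.7) / 8 = 2.8625%
Σ(R_i − R̄_i)(R_m − R̄_m) = 228.7375  ⇒  Cov = 228.7375 / 8 = 28.5922
Σ(R_m − R̄_m)² = 310.2388  ⇒  Var(R_m) = 310.2388 / 8 = 38.7799
β = Cov / Var(R_m) = 28.5922 / 38.7799 = 0.7373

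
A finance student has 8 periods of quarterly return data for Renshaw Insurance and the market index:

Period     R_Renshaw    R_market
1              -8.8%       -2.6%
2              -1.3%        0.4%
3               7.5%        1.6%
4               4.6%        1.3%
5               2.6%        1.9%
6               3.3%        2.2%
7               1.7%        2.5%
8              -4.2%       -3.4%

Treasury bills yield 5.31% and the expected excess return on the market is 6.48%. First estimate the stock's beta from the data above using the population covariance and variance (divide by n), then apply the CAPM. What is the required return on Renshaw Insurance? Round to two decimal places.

17.79%

Mean R_i = (-8.8 − 1.3 + 7.5 + 4.6 + 2.6 + 3.3 + 1.7 − 4.2) / 8 = 0.6750%
Mean R_m = (-2.6 + 0.4 + 1.6 + 1.3 + 1.9 + 2.2 + 2.5 − 3.4) / 8 = 0.4875%
Σ(R_i − R̄_i)(R_m − R̄_m) = 68.4375  ⇒  Cov = 68.4375 / 8 = 8.5547
Σ(R_m − R̄_m)² = 35.5288  ⇒  Var(R_m) = 35.5288 / 8 = 4.4411
β = Cov / Var(R_m) = 8.5547 / 4.4411 = 1.9263
E(R) = R_f + β × MRP = 5.31% + 1.9263 × 6.48% = 17.79%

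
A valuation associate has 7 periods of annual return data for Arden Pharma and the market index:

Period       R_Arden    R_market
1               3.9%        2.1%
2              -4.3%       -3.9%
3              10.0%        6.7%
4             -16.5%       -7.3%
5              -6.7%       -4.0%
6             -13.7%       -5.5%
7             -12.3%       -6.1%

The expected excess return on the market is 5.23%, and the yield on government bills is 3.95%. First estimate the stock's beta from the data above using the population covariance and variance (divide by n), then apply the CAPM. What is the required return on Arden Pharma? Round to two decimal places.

13.66%

Mean R_i = (3.9 − 4.3 + 10.0 − 16.5 − 6.7 − 13.7 − 12.3) / 7 = -5.6571%
Mean R_m = (2.1 − 3.9 + 6.7 − 7.3 − 4.0 − 5.5 − 6.1) / 7 = -2.5714%
Σ(R_i − R̄_i)(R_m − R̄_m) = 287.7614  ⇒  Cov = 287.7614 / 7 = 41.1088
Σ(R_m − R̄_m)² = 154.9743  ⇒  Var(R_m) = 154.9743 / 7 = 22.1392
β = Cov / Var(R_m) = 41.1088 / 22.1392 = 1.8568
E(R) = R_f + β × MRP = 3.95% + 1.8568 × 5.23% = 13.66%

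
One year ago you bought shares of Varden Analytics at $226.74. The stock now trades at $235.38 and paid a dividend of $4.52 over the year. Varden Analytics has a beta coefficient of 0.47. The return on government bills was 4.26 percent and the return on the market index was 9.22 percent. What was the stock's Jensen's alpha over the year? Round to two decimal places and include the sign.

-0.79%

Realised HPR = (P1 + D1 − P0) / P0 = (235.38 + 4.52 − 226.74) / 226.74 = 13.16 / 226.74 = 5.8040%
MRP = 9.22% − 4.26% = 4.96%
CAPM required = R_f + β·MRP = 4.26% + 0.47 × 4.96% = 6.5912%
α = realised − required = 5.8040% − 6.5912% = -0.79%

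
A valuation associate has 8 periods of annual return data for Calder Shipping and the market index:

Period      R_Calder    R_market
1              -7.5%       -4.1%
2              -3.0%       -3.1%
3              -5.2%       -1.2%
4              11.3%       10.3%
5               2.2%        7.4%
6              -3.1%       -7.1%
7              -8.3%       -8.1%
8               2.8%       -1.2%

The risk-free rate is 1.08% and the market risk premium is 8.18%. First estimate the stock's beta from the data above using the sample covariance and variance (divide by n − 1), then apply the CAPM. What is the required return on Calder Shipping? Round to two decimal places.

8.04%

Mean R_i = (-7.5 − 3.0 − 5.2 + 11.3 + 2.2 − 3.1 − 8.3 + 2.8) / 8 = -1.3500%
Mean R_m = (-4.1 − 3.1 − 1.2 + 10.3 + 7.4 − 7.1 − 8.1 − 1.2) / 8 = -0.8875%
Σ(R_i − R̄_i)(R_m − R̄_m) = 255.2550  ⇒  Cov = 255.2550 / 7 = 36.4650
Σ(R_m − R̄_m)² = 299.8688  ⇒  Var(R_m) = 299.8688 / 7 = 42.8384
β = Cov / Var(R_m) = 36.4650 / 42.8384 = 0.8512
E(R) = R_f + β × MRP = 1.08% + 0.8512 × 8.18% = 8.04%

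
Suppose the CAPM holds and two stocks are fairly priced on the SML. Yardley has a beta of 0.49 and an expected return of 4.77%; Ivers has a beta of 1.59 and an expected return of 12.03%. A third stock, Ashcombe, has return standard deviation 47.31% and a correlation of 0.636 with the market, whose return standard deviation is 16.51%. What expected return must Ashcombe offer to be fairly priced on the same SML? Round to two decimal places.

MRP = (12.03% − 4.77%) / (1.59 − 0.49) = 6.6000%
R_f = 4.77% − 0.49 × 6.6000% = 1.5360%
β_Ashcombe = ρ·σ_i/σ_m = 0.636 × 47.31 / 16.51 = 1.8225
E(R_Ashcombe) = R_f + β × MRP = 1.5360% + 1.8225 × 6.6000% = 13.56%

13.56%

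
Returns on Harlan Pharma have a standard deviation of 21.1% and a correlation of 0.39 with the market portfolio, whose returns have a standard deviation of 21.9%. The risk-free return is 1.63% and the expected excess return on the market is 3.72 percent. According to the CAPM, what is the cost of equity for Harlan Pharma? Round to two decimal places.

β = ρ × σ_i / σ_m = 0.39 × 21.1% / 21.9% = 0.3758
E(R) = 1.63% + 0.3758 × 3.72% = 3.03%

3.03%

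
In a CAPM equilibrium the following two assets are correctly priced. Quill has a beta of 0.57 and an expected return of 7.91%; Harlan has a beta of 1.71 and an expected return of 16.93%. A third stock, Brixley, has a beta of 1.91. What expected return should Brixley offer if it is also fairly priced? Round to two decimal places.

18.51%

MRP (SML slope) = (16.93% − 7.91%) / (1.71 − 0.57) = 9.02% / 1.14 = 7.9123%
R_f (intercept) = 7.91% − 0.57 × 7.9123% = 3.4000%
E(R_Brixley) = R_f + β × MRP = 3.4000% + 1.91 × 7.9123% = 18.51%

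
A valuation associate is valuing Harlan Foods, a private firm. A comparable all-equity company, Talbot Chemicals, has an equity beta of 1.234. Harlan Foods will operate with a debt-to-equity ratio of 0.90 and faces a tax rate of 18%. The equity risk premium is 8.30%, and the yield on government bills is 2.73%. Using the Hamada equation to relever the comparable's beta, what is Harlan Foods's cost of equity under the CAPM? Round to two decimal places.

20.53%

β_L = β_U × [1 + (1 − t)(D/E)] = 1.234 × [1 + (1 − 0.18) × 0.90]
    = 1.234 × [1 + 0.82 × 0.90] = 1.234 × 1.7380 = 2.1447
E(R) = R_f + β_L × MRP = 2.73% + 2.1447 × 8.30% = 20.53%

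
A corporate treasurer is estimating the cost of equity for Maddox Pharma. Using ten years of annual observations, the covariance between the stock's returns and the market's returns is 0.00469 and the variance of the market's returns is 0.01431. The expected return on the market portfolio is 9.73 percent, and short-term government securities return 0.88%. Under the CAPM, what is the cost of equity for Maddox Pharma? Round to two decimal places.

3.78%

β = Cov(R_i, R_m) / Var(R_m) = 0.00469 / 0.01431 = 0.3277
MRP = 9.73% − 0.88% = 8.85%
E(R) = R_f + β × MRP = 0.88% + 0.3277 × 8.85% = 3.78%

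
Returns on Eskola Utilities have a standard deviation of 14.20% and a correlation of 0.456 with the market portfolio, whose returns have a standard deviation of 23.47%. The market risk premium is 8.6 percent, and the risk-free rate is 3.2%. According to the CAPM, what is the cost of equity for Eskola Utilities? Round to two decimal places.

β = ρ × σ_i / σ_m = 0.456 × 14.20% / 23.47% = 0.2759
E(R) = 3.2% + 0.2759 × 8.6% = 5.57%

5.57%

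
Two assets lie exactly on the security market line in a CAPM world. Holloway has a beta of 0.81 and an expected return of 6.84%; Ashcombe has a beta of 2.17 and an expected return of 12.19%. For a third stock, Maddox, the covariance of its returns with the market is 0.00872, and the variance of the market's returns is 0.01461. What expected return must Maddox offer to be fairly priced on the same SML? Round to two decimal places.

MRP = (12.19% − 6.84%) / (2.17 − 0.81) = 3.9338%
R_f = 6.84% − 0.81 × 3.9338% = 3.6536%
β_Maddox = Cov / Var(R_m) = 0.00872 / 0.01461 = 0.5969
E(R_Maddox) = R_f + β × MRP = 3.6536% + 0.5969 × 3.9338% = 6.00%

6.00%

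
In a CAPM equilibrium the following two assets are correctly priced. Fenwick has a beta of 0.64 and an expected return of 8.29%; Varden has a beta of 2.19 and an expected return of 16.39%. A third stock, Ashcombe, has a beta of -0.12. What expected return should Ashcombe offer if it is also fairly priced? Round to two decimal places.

MRP (SML slope) = (16.39% − 8.29%) / (2.19 − 0.64) = 8.10% / 1.55 = 5.2258%
R_f (intercept) = 8.29% − 0.64 × 5.2258% = 4.9455%
E(R_Ashcombe) = R_f + β × MRP = 4.9455% + -0.12 × 5.2258% = 4.32%

4.32%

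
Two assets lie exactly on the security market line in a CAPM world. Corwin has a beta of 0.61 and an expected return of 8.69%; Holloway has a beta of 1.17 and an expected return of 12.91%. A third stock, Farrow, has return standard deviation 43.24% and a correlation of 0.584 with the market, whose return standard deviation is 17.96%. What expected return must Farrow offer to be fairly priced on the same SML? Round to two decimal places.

14.69%

MRP = (12.91% − 8.69%) / (1.17 − 0.61) = 7.5357%
R_f = 8.69% − 0.61 × 7.5357% = 4.0932%
β_Farrow = ρ·σ_i/σ_m = 0.584 × 43.24 / 17.96 = 1.4060
E(R_Farrow) = R_f + β × MRP = 4.0932% + 1.4060 × 7.5357% = 14.69%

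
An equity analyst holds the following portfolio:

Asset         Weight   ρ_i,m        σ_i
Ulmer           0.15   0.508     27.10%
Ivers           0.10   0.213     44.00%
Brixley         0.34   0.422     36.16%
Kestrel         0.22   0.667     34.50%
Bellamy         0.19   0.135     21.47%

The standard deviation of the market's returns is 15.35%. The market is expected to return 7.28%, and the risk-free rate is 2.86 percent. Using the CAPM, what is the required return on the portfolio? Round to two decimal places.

β_Ulmer = 0.508 × 27.10% / 15.35% = 0.8969
β_Ivers = 0.213 × 44.00% / 15.35% = 0.6106
β_Brixley = 0.422 × 36.16% / 15.35% = 0.9941
β_Kestrel = 0.667 × 34.50% / 15.35% = 1.4991
β_Bellamy = 0.135 × 21.47% / 15.35% = 0.1888
β_P = Σ w_i β_i = 0.15×0.8969 + 0.10×0.6106 + 0.34×0.9941 + 0.22×1.4991 + 0.19×0.1888 = 0.8993
MRP = 7.28% − 2.86% = 4.42%
E(R_P) = R_f + β_P × MRP = 2.86% + 0.8993 × 4.42% = 6.83%

6.83%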